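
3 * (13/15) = 13/5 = 2.60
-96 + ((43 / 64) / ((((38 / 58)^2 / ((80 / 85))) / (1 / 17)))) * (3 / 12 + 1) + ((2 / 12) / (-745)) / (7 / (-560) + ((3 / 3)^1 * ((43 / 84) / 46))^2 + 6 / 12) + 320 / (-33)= -31548123210025395869 / 298781983502063952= -105.59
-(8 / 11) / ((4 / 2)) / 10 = -2 / 55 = -0.04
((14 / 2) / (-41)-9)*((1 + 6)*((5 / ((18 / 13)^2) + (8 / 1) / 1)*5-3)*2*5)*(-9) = 106681540 / 369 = 289109.86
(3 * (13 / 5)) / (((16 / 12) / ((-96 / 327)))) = -936 / 545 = -1.72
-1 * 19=-19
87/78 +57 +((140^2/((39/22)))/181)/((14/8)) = 101021/1086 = 93.02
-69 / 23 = -3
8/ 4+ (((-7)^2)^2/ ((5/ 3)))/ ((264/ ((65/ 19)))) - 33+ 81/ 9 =-5571/ 1672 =-3.33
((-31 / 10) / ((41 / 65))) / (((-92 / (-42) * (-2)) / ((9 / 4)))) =76167 / 30176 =2.52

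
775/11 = 70.45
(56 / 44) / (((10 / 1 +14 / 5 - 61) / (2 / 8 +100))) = -14035 / 5302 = -2.65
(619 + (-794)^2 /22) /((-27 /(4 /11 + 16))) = -6440540 /363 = -17742.53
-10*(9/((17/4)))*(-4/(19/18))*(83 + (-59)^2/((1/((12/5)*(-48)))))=-10392058944/323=-32173557.10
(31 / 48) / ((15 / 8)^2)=124 / 675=0.18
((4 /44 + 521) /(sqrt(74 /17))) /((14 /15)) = 21495 * sqrt(1258) /2849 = 267.60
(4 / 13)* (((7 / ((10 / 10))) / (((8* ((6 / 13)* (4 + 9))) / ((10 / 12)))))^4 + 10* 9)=619175142865 / 22359048192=27.69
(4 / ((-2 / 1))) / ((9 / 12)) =-8 / 3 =-2.67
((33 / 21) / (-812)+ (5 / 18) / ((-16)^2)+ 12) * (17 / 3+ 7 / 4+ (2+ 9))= 17363980829 / 78575616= 220.98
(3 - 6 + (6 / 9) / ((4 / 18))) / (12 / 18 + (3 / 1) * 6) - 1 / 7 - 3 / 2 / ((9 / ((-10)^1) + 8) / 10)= -2.26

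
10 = 10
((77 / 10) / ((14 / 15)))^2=1089 / 16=68.06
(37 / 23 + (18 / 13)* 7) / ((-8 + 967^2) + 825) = 3379 / 279835894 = 0.00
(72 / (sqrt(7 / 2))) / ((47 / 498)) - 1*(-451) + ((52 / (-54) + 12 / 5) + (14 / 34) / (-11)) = 35856*sqrt(14) / 329 + 11420828 / 25245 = 860.18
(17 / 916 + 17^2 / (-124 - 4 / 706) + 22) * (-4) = -394715117 / 5012123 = -78.75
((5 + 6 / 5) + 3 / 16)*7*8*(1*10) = 3577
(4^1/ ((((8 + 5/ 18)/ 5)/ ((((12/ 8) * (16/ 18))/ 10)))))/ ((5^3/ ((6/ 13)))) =288/ 242125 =0.00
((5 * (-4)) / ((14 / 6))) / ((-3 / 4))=80 / 7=11.43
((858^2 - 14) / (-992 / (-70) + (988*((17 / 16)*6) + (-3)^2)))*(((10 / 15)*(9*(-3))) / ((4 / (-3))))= 695661750 / 442517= 1572.06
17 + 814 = 831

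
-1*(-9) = 9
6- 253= -247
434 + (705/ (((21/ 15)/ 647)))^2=5201478476891/ 49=106152621977.37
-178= -178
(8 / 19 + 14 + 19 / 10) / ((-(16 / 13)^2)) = -524069 / 48640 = -10.77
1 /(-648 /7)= -7 /648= -0.01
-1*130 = -130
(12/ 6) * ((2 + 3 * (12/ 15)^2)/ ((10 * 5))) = 98/ 625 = 0.16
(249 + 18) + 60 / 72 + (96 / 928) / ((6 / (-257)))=22916 / 87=263.40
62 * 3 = 186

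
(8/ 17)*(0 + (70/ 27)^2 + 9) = 91688/ 12393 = 7.40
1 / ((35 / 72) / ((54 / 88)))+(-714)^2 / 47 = 10847.99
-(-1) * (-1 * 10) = -10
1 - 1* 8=-7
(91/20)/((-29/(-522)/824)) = 337428/5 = 67485.60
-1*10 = -10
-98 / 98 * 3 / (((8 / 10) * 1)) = -15 / 4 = -3.75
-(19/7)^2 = -361/49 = -7.37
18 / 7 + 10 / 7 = 4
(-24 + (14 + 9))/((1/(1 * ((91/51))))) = -91/51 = -1.78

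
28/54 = 14/27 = 0.52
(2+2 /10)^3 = 1331 /125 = 10.65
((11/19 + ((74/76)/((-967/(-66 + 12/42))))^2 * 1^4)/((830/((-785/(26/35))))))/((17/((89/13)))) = -674104088445885/2253885760397908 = -0.30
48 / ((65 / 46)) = 2208 / 65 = 33.97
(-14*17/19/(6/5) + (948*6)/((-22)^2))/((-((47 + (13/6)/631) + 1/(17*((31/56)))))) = -6024905366/216092897999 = -0.03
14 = 14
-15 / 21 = -5 / 7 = -0.71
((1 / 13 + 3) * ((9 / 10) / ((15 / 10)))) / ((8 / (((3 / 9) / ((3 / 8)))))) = 8 / 39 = 0.21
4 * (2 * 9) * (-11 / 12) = -66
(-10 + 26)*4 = 64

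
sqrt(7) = 2.65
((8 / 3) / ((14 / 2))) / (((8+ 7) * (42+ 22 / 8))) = 32 / 56385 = 0.00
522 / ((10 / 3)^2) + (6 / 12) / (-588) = 1381187 / 29400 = 46.98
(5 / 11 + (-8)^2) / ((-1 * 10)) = -709 / 110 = -6.45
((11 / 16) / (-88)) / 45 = -1 / 5760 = -0.00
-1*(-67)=67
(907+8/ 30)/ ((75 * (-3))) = -13609/ 3375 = -4.03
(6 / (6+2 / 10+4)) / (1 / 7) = 4.12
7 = 7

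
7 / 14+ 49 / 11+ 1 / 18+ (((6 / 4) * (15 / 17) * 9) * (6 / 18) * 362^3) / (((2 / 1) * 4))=79251005329 / 3366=23544564.86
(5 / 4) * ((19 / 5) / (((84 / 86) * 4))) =817 / 672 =1.22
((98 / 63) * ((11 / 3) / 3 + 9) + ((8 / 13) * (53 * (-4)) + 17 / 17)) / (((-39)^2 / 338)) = -239158 / 9477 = -25.24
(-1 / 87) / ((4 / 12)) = -1 / 29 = -0.03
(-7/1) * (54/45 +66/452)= -10647/1130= -9.42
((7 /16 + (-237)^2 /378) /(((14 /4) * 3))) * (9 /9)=50075 /3528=14.19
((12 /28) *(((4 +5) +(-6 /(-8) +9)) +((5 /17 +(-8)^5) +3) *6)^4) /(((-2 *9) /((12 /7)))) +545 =-31922732064644107086661817585 /523843712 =-60939420161722027287.91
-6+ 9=3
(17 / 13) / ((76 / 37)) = 0.64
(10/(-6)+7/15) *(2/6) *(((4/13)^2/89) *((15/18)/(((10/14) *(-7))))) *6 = 32/75205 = 0.00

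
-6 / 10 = -3 / 5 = -0.60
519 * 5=2595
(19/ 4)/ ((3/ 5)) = 95/ 12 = 7.92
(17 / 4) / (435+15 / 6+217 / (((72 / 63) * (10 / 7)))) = 340 / 45633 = 0.01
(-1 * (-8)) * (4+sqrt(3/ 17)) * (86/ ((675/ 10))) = 1376 * sqrt(51)/ 2295+5504/ 135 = 45.05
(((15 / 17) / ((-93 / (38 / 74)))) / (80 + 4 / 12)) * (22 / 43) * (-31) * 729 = 4570830 / 6518327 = 0.70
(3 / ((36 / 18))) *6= 9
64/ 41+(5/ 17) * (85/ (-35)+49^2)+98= 3927708/ 4879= 805.02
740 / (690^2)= 37 / 23805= 0.00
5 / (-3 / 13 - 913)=-65 / 11872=-0.01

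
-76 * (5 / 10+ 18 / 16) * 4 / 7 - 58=-900 / 7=-128.57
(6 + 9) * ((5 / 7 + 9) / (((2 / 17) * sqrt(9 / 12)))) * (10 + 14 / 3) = 254320 * sqrt(3) / 21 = 20975.96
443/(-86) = -443/86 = -5.15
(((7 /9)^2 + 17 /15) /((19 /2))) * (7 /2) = 4928 /7695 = 0.64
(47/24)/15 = 47/360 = 0.13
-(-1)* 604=604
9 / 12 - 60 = -237 / 4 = -59.25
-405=-405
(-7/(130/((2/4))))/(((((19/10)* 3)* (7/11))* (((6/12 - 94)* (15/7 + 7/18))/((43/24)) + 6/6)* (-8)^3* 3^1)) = -3311/89842301952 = -0.00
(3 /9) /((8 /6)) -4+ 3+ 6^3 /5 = 849 /20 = 42.45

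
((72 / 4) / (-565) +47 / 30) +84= 289963 / 3390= 85.53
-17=-17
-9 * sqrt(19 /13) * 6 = -54 * sqrt(247) /13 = -65.28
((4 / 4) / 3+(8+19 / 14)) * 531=72039 / 14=5145.64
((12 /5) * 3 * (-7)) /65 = -252 /325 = -0.78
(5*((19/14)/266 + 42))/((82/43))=1770095/16072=110.14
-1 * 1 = -1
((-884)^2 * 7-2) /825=99458 /15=6630.53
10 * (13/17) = 130/17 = 7.65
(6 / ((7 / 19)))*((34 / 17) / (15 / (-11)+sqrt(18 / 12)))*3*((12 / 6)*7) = -150480 / 29 - 55176*sqrt(6) / 29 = -9849.42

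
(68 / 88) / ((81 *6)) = 17 / 10692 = 0.00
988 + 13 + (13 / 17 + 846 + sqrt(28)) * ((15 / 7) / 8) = 15 * sqrt(7) / 28 + 1168877 / 952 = 1229.23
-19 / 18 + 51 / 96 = -151 / 288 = -0.52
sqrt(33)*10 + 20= 20 + 10*sqrt(33)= 77.45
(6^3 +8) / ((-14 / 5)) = -80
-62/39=-1.59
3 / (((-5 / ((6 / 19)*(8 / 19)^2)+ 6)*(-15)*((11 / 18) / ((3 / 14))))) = 10368 / 12316535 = 0.00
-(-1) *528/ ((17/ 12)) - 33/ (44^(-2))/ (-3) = 368368/ 17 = 21668.71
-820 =-820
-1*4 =-4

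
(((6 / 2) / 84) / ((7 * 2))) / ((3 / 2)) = 1 / 588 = 0.00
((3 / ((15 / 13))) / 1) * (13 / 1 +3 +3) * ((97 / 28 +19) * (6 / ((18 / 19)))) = 2951897 / 420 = 7028.33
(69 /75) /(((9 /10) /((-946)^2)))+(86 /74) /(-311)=473698725017 /517815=914803.02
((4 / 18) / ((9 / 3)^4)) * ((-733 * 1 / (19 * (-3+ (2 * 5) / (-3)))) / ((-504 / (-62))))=22723 / 11053098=0.00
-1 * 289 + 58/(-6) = -896/3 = -298.67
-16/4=-4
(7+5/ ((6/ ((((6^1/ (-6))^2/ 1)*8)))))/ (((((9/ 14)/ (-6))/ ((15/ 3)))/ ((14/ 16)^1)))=-10045/ 18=-558.06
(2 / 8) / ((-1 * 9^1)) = -1 / 36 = -0.03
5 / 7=0.71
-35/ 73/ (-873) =35/ 63729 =0.00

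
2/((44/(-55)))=-5/2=-2.50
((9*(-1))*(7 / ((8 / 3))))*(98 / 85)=-9261 / 340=-27.24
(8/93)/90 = 4/4185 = 0.00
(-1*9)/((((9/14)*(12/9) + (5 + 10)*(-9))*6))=0.01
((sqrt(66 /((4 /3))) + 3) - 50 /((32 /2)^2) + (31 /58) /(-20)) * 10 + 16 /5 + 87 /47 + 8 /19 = 275558583 /8287040 + 15 * sqrt(22) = 103.61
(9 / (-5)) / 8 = -9 / 40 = -0.22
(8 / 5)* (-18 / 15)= -1.92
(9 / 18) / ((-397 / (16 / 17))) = -8 / 6749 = -0.00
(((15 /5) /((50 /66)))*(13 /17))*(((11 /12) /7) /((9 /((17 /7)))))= 1573 /14700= 0.11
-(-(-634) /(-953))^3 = 254840104 /865523177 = 0.29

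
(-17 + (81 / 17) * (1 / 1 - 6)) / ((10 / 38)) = -13186 / 85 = -155.13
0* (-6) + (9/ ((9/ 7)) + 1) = 8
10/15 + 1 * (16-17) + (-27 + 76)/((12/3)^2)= 131/48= 2.73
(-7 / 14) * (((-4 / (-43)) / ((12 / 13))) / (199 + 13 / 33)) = -143 / 565880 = -0.00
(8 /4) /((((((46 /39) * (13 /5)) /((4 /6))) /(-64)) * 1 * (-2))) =320 /23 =13.91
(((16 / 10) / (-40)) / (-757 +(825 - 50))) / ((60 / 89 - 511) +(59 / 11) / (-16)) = 7832 / 1799773875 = 0.00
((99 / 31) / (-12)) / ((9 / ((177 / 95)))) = -649 / 11780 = -0.06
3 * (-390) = -1170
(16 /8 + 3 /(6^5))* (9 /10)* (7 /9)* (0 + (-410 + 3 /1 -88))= -399245 /576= -693.13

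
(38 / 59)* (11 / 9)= 0.79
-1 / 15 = -0.07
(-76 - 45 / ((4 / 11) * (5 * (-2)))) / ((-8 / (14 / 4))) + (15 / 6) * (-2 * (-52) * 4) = 136683 / 128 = 1067.84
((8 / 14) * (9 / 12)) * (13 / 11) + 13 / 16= 1625 / 1232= 1.32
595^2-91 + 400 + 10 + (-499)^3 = -123897155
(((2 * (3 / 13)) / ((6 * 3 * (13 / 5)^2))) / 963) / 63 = 25 / 399869379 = 0.00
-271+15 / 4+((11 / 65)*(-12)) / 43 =-2988383 / 11180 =-267.30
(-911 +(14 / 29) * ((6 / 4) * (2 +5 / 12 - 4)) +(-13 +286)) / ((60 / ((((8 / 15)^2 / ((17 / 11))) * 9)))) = -3262204 / 184875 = -17.65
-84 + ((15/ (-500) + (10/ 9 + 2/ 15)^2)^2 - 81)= -10674335399/ 65610000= -162.69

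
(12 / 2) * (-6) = -36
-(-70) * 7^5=1176490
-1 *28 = -28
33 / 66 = 1 / 2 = 0.50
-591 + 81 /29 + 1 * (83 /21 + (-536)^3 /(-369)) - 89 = 31209671692 /74907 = 416645.60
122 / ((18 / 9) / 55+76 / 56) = 93940 / 1073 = 87.55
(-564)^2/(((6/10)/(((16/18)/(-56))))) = -8415.24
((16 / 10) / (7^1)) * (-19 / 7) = -152 / 245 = -0.62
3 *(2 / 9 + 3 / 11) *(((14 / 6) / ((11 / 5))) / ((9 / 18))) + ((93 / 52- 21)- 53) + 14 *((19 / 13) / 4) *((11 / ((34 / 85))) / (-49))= -14256925 / 198198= -71.93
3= 3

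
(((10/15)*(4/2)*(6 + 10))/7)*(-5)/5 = -3.05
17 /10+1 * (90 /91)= 2.69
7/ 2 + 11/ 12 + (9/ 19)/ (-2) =953/ 228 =4.18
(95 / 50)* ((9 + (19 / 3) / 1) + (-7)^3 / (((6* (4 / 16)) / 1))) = -1216 / 3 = -405.33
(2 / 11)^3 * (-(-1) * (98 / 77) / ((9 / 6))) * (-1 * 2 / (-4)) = 112 / 43923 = 0.00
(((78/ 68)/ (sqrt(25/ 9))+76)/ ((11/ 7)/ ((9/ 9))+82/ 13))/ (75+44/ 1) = 169481/ 2072130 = 0.08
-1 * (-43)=43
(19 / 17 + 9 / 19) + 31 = 10527 / 323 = 32.59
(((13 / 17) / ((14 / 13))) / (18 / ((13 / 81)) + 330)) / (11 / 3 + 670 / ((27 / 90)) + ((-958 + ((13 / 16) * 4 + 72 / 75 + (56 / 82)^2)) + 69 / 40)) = 92328925 / 73899279392841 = 0.00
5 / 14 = 0.36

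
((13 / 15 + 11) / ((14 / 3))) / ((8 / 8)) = 89 / 35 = 2.54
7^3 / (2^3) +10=423 / 8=52.88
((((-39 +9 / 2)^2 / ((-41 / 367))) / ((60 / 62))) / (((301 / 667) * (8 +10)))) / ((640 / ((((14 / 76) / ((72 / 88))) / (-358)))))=44157242921 / 33155277004800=0.00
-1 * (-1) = 1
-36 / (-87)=12 / 29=0.41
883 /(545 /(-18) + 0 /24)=-15894 /545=-29.16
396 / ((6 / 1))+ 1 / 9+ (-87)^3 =-5925932 / 9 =-658436.89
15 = 15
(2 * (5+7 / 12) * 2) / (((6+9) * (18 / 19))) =1273 / 810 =1.57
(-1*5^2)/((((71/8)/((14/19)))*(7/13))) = -5200/1349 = -3.85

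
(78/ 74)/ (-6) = -13/ 74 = -0.18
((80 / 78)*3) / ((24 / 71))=355 / 39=9.10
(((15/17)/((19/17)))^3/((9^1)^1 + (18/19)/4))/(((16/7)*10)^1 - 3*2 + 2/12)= 2100/671099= 0.00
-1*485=-485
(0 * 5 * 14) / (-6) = 0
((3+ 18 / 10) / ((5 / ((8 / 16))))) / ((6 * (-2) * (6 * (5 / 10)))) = -1 / 75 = -0.01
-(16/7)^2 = -256/49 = -5.22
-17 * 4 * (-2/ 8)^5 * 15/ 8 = 255/ 2048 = 0.12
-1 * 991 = -991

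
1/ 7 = 0.14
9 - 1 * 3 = 6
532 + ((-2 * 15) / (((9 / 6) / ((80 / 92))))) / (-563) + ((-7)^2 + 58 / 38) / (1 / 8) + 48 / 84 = 936.81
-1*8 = -8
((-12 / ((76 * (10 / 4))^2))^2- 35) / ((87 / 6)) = -5701543732 / 2362068125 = -2.41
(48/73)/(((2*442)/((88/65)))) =1056/1048645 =0.00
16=16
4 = 4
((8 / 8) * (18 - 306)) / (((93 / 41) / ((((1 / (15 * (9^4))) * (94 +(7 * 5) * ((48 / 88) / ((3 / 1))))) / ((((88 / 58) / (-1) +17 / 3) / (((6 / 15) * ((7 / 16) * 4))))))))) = -49005824 / 2243515725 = -0.02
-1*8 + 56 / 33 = -208 / 33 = -6.30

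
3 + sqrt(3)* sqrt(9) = 3 + 3* sqrt(3) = 8.20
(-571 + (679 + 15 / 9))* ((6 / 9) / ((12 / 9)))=329 / 6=54.83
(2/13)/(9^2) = 2/1053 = 0.00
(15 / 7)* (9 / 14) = 135 / 98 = 1.38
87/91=0.96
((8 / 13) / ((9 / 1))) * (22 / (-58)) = -88 / 3393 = -0.03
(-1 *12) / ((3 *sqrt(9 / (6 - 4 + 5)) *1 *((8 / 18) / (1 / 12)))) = -sqrt(7) / 4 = -0.66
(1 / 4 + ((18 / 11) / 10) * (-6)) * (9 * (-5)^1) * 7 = 10143 / 44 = 230.52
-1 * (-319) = 319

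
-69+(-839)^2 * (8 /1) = 5631299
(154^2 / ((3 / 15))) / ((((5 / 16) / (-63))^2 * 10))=12048486912 / 25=481939476.48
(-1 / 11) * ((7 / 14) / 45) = -1 / 990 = -0.00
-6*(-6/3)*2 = 24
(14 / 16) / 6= 7 / 48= 0.15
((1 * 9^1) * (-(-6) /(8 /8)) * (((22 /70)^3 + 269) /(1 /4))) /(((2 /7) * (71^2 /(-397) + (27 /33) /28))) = -21760730396064 /1355423125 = -16054.57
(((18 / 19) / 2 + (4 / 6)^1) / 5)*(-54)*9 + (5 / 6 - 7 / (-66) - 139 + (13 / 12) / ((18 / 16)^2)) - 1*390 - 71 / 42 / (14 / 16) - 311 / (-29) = -45412250231 / 72168327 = -629.25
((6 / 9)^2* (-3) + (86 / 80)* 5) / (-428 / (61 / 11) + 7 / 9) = -17751 / 335560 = -0.05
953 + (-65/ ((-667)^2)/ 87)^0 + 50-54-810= 140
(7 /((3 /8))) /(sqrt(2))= 28*sqrt(2) /3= 13.20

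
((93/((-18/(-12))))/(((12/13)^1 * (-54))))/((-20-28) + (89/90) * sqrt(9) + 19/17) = 34255/1209438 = 0.03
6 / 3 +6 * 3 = 20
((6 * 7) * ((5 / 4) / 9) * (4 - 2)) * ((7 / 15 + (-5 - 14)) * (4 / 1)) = -7784 / 9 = -864.89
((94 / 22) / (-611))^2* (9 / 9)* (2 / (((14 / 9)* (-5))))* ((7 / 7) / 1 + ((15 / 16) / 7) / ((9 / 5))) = -1083 / 80160080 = -0.00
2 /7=0.29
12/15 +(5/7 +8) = 333/35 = 9.51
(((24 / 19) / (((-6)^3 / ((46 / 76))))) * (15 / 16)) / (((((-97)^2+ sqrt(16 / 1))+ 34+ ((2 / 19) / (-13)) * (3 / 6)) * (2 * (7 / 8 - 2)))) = 1495 / 9576306432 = 0.00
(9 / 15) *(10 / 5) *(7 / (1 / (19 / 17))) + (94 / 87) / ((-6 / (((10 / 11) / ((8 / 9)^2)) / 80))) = 130299789 / 13882880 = 9.39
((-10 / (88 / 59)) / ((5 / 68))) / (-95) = 1003 / 1045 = 0.96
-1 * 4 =-4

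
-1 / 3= -0.33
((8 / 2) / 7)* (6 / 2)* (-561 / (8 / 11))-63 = -19395 / 14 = -1385.36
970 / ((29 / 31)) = 30070 / 29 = 1036.90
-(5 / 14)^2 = -25 / 196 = -0.13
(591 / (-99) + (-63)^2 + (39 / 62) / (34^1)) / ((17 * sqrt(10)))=73.72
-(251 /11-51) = 310 /11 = 28.18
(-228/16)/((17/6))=-171/34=-5.03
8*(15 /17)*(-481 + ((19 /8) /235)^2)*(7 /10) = -35700966819 /15021200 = -2376.71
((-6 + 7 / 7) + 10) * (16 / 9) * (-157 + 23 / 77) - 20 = -326380 / 231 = -1412.90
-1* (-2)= 2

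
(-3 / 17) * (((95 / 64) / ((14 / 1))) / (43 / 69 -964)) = 19665 / 1012516736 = 0.00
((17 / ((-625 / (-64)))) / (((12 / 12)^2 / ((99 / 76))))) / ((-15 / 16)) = -143616 / 59375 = -2.42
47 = 47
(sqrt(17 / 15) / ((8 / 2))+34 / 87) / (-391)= -2 / 2001 - sqrt(255) / 23460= -0.00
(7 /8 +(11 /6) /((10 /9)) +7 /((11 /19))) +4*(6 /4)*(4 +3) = 24911 /440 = 56.62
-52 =-52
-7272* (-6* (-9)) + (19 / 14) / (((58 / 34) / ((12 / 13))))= -1036301694 / 2639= -392687.27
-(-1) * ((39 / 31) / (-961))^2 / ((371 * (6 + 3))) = 169 / 329263865651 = 0.00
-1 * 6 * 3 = -18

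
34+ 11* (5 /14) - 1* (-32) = 979 /14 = 69.93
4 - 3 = 1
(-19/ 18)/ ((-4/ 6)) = 19/ 12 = 1.58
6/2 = 3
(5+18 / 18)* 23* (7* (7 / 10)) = 3381 / 5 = 676.20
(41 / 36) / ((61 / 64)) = 656 / 549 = 1.19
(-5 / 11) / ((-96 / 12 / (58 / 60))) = 29 / 528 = 0.05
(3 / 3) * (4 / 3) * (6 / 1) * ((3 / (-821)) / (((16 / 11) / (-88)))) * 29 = 42108 / 821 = 51.29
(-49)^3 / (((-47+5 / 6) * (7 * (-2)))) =-50421 / 277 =-182.03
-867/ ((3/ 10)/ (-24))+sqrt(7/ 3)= sqrt(21)/ 3+69360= 69361.53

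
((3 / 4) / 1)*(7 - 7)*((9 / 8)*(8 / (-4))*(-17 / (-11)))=0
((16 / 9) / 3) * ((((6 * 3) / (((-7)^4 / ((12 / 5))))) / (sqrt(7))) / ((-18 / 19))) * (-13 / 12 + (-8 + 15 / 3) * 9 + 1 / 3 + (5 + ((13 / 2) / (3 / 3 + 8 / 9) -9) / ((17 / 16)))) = 1404784 * sqrt(7) / 31225005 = 0.12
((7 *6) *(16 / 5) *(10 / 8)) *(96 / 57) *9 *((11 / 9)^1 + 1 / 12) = 3324.63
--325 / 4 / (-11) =-325 / 44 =-7.39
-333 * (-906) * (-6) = -1810188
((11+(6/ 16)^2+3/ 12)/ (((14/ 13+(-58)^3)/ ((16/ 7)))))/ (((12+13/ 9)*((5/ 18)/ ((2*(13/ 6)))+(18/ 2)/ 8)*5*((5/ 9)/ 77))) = -29937843/ 129390247525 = -0.00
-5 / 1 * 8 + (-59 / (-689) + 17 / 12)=-318299 / 8268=-38.50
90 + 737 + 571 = 1398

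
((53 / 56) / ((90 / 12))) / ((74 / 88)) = 583 / 3885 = 0.15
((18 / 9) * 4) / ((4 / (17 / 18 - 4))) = -55 / 9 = -6.11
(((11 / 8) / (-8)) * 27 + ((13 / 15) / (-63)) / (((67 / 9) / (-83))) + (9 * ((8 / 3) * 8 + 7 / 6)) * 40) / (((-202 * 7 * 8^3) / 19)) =-0.21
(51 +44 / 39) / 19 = 107 / 39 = 2.74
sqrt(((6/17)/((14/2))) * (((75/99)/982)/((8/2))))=5 * sqrt(642719)/1285438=0.00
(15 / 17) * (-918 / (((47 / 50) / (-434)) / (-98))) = -36649914.89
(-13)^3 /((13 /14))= -2366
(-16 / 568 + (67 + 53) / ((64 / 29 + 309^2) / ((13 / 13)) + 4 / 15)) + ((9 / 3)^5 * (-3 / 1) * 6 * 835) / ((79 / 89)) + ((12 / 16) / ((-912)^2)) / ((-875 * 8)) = -391655230948005246183709021 / 95186587853005824000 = -4114605.22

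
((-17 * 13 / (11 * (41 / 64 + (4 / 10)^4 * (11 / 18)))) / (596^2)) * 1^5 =-4972500 / 57696558227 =-0.00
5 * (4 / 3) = 20 / 3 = 6.67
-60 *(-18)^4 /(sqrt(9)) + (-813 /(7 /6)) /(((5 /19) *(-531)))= -4335498502 /2065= -2099515.01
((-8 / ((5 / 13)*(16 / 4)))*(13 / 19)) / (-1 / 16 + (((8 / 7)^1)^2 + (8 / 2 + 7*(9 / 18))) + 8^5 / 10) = -264992 / 244707289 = -0.00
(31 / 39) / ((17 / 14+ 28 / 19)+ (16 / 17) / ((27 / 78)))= 420546 / 2860663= 0.15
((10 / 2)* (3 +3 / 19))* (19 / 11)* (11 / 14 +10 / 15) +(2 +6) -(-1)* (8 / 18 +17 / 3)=37229 / 693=53.72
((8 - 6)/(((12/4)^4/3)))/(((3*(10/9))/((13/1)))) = 0.29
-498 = -498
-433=-433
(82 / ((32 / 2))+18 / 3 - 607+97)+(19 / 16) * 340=-761 / 8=-95.12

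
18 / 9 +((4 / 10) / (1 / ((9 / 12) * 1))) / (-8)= 157 / 80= 1.96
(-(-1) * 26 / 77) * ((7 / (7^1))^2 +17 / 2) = 247 / 77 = 3.21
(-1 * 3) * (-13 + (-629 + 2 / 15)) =9628 / 5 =1925.60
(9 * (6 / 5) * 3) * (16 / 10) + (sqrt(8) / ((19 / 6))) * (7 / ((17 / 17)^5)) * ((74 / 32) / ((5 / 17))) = 13209 * sqrt(2) / 380 + 1296 / 25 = 101.00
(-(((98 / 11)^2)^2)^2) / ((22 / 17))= -72314856919451776 / 2357947691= -30668558.59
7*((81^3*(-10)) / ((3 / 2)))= -24800580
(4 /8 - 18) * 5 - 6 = -187 /2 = -93.50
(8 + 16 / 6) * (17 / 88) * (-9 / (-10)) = 102 / 55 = 1.85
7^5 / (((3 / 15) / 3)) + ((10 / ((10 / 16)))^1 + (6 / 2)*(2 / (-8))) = 1008481 / 4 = 252120.25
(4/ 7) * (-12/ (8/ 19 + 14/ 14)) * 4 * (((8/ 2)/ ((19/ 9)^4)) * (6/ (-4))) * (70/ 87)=933120/ 198911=4.69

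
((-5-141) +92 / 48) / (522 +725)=-1729 / 14964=-0.12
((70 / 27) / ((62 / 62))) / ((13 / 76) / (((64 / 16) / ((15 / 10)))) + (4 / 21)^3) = 14598080 / 400091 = 36.49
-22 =-22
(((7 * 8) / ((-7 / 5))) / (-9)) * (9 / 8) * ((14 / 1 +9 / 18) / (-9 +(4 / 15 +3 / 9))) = -725 / 84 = -8.63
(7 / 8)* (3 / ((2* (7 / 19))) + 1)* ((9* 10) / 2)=3195 / 16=199.69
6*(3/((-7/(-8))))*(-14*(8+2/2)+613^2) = 54092592/7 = 7727513.14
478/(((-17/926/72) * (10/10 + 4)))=-31869216/85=-374931.95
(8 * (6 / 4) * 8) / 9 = 32 / 3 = 10.67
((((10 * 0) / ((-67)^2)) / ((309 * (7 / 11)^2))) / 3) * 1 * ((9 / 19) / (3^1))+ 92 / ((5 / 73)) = 6716 / 5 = 1343.20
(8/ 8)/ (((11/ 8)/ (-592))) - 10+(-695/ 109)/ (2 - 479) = -251950433/ 571923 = -440.53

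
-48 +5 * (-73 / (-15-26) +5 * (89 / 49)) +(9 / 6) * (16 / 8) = 18705 / 2009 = 9.31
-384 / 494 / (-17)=192 / 4199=0.05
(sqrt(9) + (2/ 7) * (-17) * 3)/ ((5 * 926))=-81/ 32410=-0.00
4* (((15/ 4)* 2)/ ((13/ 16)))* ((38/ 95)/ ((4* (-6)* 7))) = -8/ 91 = -0.09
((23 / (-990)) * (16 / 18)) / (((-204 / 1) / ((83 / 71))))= 1909 / 16131555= 0.00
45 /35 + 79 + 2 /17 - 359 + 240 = -4593 /119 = -38.60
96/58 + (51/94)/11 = 51111/29986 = 1.70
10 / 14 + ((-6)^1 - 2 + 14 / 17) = -769 / 119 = -6.46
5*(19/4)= 95/4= 23.75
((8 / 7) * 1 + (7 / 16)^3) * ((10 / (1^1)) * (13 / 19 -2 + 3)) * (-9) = -83295 / 448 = -185.93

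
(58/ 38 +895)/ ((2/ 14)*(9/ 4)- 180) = -158984/ 31863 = -4.99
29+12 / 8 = 61 / 2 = 30.50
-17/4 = -4.25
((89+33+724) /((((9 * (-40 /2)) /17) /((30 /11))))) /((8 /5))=-11985 /88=-136.19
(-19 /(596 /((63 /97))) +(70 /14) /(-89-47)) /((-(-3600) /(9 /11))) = -112963 /8648675200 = -0.00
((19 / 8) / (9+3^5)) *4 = 19 / 504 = 0.04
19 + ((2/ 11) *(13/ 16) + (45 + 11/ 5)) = 29193/ 440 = 66.35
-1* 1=-1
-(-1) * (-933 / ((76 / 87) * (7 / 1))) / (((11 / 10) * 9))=-45095 / 2926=-15.41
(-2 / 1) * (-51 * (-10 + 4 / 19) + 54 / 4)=-19485 / 19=-1025.53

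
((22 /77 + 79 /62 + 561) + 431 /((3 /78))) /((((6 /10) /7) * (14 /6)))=25537775 /434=58842.80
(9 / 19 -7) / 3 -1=-181 / 57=-3.18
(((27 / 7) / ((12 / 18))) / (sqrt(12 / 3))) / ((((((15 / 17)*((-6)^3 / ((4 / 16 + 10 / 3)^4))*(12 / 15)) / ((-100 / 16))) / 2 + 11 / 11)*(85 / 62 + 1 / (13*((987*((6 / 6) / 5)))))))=102886542592335 / 52381668754994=1.96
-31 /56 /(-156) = 31 /8736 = 0.00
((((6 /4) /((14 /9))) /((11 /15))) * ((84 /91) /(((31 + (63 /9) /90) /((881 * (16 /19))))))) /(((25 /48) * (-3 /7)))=-986494464 /7599449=-129.81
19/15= 1.27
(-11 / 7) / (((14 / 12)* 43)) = -66 / 2107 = -0.03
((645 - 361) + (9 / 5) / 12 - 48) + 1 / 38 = 89747 / 380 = 236.18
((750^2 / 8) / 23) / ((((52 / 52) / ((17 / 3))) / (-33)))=-26296875 / 46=-571671.20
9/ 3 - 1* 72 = -69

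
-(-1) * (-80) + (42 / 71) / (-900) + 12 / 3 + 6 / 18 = -268619 / 3550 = -75.67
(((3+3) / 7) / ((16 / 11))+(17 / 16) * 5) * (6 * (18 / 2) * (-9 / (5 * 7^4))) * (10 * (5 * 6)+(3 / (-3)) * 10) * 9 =-41922603 / 67228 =-623.59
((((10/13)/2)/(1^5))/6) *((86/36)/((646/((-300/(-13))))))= 5375/982566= 0.01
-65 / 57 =-1.14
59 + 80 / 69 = 4151 / 69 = 60.16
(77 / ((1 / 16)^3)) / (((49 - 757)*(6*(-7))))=5632 / 531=10.61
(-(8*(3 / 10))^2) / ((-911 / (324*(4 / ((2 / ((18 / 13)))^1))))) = 1679616 / 296075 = 5.67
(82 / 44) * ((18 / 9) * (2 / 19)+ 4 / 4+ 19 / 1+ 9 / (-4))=55965 / 1672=33.47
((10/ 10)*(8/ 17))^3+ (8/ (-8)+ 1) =512/ 4913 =0.10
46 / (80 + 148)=23 / 114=0.20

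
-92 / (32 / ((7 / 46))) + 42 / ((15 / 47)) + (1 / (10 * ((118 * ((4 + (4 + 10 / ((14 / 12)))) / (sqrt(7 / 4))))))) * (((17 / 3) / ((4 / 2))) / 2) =119 * sqrt(7) / 3285120 + 10493 / 80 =131.16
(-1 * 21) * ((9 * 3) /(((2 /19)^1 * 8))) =-10773 /16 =-673.31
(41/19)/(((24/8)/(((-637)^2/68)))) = 16636529/3876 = 4292.19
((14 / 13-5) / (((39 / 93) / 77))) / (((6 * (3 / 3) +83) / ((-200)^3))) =973896000000 / 15041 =64749418.26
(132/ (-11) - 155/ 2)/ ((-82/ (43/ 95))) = 7697/ 15580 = 0.49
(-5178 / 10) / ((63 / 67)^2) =-3874007 / 6615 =-585.64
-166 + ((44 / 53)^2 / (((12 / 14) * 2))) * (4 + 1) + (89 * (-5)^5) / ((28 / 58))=-67988369063 / 117978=-576280.06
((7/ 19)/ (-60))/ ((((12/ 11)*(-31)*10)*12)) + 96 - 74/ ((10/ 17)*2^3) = 4085162717/ 50889600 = 80.28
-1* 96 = -96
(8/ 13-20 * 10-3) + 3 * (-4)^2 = -2007/ 13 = -154.38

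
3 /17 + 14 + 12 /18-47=-1640 /51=-32.16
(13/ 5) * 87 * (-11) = -12441/ 5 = -2488.20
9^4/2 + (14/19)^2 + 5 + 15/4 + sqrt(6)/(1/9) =9* sqrt(6) + 4750461/1444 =3311.84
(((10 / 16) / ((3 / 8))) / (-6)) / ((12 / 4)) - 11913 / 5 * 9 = -5789743 / 270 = -21443.49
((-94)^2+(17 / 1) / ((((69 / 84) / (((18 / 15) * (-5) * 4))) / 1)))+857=211515 / 23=9196.30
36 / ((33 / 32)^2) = 4096 / 121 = 33.85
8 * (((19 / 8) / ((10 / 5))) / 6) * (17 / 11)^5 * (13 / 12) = 350704679 / 23191344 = 15.12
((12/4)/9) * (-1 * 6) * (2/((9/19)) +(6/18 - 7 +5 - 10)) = 134/9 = 14.89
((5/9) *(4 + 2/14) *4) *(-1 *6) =-1160/21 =-55.24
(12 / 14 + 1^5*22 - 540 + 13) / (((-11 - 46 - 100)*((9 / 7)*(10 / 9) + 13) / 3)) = 10587 / 15857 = 0.67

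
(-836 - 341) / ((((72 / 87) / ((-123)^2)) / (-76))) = 3270521661 / 2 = 1635260830.50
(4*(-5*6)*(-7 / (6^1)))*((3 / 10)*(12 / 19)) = 26.53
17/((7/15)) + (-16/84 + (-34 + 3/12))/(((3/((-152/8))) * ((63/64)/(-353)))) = -305801927/3969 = -77047.60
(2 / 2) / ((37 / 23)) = 23 / 37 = 0.62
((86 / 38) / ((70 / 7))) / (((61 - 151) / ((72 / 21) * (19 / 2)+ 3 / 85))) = -278081 / 3391500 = -0.08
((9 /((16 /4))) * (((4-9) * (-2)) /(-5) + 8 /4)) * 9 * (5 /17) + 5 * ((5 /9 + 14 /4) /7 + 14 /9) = 1345 /126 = 10.67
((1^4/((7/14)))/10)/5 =1/25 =0.04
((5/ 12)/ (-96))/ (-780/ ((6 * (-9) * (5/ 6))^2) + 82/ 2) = -75/ 701824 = -0.00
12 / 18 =2 / 3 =0.67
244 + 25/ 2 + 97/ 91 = 46877/ 182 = 257.57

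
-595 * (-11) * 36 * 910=214414200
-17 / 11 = -1.55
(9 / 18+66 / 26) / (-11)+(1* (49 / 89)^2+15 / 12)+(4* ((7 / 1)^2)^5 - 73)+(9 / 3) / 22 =5119368667142683 / 4530812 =1129900924.41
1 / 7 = 0.14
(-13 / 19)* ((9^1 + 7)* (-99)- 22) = 20878 / 19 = 1098.84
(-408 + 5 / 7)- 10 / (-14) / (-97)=-276552 / 679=-407.29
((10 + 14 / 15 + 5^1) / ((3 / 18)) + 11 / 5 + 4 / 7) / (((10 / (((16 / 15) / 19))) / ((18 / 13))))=0.76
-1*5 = -5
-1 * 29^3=-24389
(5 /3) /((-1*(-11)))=0.15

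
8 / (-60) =-2 / 15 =-0.13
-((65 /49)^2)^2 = -17850625 /5764801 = -3.10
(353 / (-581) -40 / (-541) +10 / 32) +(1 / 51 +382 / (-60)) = -2807749327 / 427476560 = -6.57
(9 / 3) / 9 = 1 / 3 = 0.33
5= 5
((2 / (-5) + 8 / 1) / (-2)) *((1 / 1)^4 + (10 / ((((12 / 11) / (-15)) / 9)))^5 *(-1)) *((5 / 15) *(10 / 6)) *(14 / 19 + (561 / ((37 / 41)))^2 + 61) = -19451414611666032122241779 / 8214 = -2368080668573902133216.68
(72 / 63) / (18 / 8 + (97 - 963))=-32 / 24185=-0.00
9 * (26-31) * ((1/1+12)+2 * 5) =-1035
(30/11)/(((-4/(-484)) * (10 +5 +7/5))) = 20.12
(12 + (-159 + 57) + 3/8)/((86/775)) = -555675/688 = -807.67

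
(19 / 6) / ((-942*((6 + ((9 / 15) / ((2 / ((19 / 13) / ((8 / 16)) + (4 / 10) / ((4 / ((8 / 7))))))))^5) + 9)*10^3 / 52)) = -120418702999765625 / 10765836390429837052272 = -0.00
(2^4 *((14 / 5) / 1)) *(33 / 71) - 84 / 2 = -7518 / 355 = -21.18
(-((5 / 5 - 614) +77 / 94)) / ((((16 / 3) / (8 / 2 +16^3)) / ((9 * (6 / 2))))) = 4777673625 / 376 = 12706578.79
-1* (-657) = 657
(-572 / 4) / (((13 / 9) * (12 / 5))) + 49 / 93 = -15149 / 372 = -40.72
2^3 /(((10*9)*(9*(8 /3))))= 1 /270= 0.00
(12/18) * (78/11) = 52/11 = 4.73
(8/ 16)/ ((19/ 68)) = 34/ 19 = 1.79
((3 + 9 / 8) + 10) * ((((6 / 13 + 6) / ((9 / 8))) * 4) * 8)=101248 / 39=2596.10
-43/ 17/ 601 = -43/ 10217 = -0.00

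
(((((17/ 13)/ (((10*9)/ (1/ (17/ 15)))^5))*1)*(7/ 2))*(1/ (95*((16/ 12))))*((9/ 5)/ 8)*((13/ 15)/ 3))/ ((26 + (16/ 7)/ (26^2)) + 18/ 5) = 0.00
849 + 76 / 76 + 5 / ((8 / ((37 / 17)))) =115785 / 136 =851.36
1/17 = 0.06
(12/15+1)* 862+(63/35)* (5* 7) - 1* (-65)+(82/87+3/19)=13890989/8265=1680.70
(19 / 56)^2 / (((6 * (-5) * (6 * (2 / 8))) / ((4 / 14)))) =-361 / 493920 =-0.00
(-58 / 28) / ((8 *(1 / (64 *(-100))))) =11600 / 7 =1657.14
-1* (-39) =39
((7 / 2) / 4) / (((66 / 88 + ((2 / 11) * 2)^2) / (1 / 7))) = 121 / 854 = 0.14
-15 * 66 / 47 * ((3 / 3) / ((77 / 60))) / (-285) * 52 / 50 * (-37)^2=2562768 / 31255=82.00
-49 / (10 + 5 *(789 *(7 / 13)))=-637 / 27745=-0.02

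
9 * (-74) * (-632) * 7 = 2946384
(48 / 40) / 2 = 3 / 5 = 0.60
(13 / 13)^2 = 1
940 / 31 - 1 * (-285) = 9775 / 31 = 315.32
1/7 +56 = 393/7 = 56.14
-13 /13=-1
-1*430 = -430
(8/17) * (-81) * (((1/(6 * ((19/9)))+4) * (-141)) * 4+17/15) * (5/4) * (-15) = -530814870/323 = -1643389.69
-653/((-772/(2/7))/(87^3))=430002459/2702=159142.29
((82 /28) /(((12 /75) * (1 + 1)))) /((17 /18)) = 9225 /952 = 9.69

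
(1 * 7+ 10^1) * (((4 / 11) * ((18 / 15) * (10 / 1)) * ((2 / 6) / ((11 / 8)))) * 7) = 15232 / 121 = 125.88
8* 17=136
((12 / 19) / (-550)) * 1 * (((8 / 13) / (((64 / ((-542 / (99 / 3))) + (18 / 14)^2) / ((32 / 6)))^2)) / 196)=-3684975616 / 180875346054975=-0.00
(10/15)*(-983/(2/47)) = -46201/3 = -15400.33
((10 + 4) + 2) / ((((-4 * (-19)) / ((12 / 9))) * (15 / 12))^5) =16384 / 1880287678125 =0.00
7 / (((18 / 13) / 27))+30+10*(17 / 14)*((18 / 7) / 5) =16929 / 98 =172.74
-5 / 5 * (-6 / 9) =2 / 3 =0.67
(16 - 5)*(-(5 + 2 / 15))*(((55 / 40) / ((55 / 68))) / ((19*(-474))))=14399 / 1350900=0.01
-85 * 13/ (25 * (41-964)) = 17/ 355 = 0.05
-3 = -3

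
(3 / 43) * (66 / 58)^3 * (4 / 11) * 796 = 31206384 / 1048727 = 29.76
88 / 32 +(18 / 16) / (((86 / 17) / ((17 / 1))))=4493 / 688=6.53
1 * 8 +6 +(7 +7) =28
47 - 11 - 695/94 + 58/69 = 190993/6486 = 29.45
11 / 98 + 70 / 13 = 7003 / 1274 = 5.50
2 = 2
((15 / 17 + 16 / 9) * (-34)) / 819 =-814 / 7371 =-0.11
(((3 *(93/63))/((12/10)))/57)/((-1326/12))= -155/264537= -0.00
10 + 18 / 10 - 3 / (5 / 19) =0.40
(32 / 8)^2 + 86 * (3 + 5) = 704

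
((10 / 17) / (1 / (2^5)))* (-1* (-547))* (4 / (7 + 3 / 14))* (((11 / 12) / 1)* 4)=107824640 / 5151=20932.76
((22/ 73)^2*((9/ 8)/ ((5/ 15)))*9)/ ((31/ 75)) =6.67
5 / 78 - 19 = -1477 / 78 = -18.94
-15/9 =-5/3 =-1.67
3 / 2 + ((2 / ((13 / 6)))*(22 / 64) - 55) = -5531 / 104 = -53.18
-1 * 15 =-15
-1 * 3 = -3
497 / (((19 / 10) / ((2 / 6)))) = 87.19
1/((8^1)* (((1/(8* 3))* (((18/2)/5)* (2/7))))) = 35/6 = 5.83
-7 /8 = -0.88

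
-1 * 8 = -8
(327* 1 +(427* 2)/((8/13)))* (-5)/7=-34295/28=-1224.82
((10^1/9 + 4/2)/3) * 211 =5908/27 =218.81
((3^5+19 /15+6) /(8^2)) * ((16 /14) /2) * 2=1877 /420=4.47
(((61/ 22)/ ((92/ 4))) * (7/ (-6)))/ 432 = -427/ 1311552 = -0.00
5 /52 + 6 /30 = 77 /260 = 0.30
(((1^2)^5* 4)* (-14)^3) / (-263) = 10976 / 263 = 41.73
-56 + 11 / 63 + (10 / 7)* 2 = -3337 / 63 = -52.97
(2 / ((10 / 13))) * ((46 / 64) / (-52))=-23 / 640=-0.04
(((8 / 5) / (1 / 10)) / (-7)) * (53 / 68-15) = 3868 / 119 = 32.50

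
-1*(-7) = 7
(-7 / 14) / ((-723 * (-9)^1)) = -1 / 13014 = -0.00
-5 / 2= -2.50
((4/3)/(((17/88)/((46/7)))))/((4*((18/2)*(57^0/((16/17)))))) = 64768/54621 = 1.19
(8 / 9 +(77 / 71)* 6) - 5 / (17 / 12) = 42002 / 10863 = 3.87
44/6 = 22/3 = 7.33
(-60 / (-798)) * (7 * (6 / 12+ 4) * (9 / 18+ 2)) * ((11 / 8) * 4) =2475 / 76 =32.57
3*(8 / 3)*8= 64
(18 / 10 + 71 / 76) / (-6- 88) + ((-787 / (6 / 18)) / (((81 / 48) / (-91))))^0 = 0.97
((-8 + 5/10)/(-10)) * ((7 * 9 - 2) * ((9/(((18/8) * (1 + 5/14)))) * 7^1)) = 17934/19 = 943.89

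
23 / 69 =1 / 3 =0.33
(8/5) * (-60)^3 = -345600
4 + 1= 5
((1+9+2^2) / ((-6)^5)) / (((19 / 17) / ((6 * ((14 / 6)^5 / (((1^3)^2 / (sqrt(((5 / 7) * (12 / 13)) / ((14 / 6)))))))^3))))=-8235565884595 * sqrt(65) / 138223021131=-480.36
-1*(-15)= 15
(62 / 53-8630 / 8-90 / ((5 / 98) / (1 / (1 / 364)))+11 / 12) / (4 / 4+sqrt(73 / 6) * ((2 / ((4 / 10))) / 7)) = 10021916443 / 81143-7158511745 * sqrt(438) / 486858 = -184211.93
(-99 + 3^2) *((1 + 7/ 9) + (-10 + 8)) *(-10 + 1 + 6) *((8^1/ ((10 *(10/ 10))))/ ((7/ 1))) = -6.86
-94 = -94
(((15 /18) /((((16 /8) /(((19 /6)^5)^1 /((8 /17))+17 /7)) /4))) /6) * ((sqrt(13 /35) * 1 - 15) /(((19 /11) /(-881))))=71643943876175 /49641984 - 2865757755047 * sqrt(455) /1042481664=1384575.07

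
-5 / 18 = -0.28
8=8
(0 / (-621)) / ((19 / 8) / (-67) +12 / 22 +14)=0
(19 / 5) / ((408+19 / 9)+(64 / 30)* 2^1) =171 / 18647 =0.01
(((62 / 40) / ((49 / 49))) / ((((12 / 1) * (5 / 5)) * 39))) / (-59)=-31 / 552240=-0.00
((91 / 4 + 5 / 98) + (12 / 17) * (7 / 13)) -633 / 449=423427709 / 19448884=21.77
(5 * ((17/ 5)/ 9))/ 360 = 17/ 3240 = 0.01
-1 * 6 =-6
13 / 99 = 0.13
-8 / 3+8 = 16 / 3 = 5.33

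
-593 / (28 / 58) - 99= -1327.36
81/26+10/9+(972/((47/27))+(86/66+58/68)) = 580755650/1028313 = 564.77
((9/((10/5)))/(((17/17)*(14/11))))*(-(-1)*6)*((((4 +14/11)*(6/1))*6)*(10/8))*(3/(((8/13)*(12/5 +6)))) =2290275/784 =2921.27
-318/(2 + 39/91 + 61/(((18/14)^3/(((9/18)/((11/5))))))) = -35700588/1004951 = -35.52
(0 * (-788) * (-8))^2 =0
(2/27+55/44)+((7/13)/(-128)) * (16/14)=7409/5616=1.32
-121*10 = -1210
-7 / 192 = -0.04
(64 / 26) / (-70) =-16 / 455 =-0.04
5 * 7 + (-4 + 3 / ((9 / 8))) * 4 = 89 / 3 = 29.67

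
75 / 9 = 25 / 3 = 8.33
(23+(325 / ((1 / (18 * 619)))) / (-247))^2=77346840769 / 361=214257176.65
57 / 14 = 4.07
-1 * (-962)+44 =1006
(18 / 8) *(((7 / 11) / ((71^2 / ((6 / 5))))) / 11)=189 / 6099610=0.00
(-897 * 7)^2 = 39425841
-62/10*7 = -217/5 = -43.40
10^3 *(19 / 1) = 19000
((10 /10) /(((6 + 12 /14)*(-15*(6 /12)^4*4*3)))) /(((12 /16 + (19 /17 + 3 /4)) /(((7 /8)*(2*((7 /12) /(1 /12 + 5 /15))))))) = -5831 /480600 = -0.01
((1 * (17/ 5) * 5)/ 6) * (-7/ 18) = -119/ 108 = -1.10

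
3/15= 1/5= 0.20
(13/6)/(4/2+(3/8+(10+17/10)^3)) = 0.00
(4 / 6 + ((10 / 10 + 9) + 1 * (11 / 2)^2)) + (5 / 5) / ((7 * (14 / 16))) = 24155 / 588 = 41.08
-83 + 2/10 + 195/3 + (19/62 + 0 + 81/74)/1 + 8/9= -800552/51615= -15.51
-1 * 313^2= -97969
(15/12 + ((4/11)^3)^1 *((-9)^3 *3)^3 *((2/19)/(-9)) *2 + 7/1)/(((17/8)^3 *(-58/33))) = -228510062735040/327554623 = -697624.29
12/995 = 0.01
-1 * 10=-10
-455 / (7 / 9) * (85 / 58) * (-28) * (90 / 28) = 2237625 / 29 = 77159.48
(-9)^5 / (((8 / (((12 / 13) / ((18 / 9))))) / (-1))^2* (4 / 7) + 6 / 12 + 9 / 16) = -59521392 / 174127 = -341.83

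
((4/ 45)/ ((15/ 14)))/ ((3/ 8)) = 448/ 2025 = 0.22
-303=-303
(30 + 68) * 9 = 882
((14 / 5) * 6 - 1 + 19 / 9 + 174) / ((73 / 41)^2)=14517116 / 239805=60.54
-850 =-850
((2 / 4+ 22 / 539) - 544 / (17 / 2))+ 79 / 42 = -9052 / 147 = -61.58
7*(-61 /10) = -427 /10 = -42.70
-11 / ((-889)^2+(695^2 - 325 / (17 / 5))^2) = -3179 / 67401044442769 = -0.00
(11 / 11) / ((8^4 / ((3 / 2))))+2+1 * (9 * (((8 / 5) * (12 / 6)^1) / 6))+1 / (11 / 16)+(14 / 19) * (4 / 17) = 1226575919 / 145530880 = 8.43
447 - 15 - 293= 139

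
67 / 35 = 1.91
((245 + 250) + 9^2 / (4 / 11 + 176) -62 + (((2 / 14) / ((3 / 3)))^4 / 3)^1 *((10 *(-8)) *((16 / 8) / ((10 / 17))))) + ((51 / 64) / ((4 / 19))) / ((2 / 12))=203965209781 / 447162240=456.13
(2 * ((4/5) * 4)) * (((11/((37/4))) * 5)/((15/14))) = 19712/555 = 35.52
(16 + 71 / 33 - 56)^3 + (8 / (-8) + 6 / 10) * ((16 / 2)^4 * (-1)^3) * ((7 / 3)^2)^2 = -3047190383 / 539055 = -5652.84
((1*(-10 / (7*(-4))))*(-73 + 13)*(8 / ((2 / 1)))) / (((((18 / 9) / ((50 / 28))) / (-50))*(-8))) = -46875 / 98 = -478.32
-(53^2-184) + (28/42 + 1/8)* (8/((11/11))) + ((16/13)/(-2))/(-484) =-2618.67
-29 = -29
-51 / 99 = -17 / 33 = -0.52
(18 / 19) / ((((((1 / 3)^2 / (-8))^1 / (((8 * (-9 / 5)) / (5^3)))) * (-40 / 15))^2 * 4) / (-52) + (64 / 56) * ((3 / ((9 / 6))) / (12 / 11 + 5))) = 414745059456 / 160805740817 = 2.58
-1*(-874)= 874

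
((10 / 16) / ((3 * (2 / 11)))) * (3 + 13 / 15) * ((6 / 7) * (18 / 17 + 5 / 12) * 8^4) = 3511552 / 153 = 22951.32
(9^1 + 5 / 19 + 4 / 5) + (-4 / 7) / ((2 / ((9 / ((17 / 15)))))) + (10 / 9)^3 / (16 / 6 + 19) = 280613126 / 35712495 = 7.86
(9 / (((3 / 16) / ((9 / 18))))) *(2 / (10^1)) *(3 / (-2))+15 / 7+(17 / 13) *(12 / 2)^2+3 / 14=38433 / 910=42.23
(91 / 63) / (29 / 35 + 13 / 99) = 5005 / 3326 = 1.50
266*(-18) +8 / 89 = -426124 / 89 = -4787.91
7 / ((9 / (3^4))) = 63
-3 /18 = -1 /6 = -0.17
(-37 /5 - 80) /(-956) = 437 /4780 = 0.09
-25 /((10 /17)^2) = -289 /4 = -72.25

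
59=59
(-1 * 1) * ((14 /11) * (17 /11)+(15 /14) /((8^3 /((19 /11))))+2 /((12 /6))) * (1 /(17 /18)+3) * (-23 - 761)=1244423901 /131648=9452.66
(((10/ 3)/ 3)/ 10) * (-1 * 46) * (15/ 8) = -9.58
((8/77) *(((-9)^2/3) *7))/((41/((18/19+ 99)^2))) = 778939416/162811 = 4784.32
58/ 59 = 0.98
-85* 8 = -680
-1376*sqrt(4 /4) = -1376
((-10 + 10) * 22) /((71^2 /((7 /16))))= 0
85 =85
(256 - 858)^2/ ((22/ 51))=9241302/ 11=840118.36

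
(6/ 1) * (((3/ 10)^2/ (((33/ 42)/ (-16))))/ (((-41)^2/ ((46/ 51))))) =-46368/ 7858675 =-0.01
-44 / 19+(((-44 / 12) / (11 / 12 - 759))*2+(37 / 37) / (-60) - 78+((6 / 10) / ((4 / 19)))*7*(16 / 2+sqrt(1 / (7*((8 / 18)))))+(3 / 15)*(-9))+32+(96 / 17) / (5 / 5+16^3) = 171*sqrt(7) / 40+7188767938099 / 65663684220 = 120.79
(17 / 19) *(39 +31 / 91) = 60860 / 1729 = 35.20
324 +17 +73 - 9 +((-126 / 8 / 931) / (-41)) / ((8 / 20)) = 17667765 / 43624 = 405.00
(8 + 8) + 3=19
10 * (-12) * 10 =-1200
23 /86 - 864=-74281 /86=-863.73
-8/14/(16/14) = -1/2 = -0.50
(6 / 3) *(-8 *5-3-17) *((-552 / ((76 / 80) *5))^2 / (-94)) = 292515840 / 16967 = 17240.28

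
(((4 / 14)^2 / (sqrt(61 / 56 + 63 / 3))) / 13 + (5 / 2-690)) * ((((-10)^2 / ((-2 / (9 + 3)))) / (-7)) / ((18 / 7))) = -68750 / 3 + 800 * sqrt(17318) / 2363907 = -22916.62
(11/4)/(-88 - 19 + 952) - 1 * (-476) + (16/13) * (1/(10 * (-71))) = 22846169/47996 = 476.00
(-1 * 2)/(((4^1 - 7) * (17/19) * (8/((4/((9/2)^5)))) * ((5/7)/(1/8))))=532/15057495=0.00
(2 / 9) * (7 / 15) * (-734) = -10276 / 135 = -76.12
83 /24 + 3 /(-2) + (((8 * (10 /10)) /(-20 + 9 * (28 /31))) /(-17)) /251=4612999 /2355384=1.96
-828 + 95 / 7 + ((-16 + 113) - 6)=-5064 / 7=-723.43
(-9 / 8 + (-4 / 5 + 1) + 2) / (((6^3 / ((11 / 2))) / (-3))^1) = -473 / 5760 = -0.08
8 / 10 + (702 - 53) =3249 / 5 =649.80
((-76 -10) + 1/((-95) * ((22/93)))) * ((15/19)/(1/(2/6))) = -179833/7942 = -22.64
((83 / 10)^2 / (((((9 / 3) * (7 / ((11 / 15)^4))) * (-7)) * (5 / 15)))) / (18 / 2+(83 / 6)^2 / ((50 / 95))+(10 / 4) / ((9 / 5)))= -0.00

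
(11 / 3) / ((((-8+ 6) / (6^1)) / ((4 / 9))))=-44 / 9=-4.89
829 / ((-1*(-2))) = 829 / 2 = 414.50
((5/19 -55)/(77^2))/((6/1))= -0.00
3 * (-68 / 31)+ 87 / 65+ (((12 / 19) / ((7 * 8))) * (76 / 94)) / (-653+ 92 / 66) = -74728005666 / 14255091305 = -5.24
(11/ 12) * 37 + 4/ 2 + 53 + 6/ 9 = 1075/ 12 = 89.58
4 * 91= 364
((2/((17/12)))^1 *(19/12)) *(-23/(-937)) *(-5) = -4370/15929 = -0.27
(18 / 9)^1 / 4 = 1 / 2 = 0.50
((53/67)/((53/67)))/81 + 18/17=1475/1377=1.07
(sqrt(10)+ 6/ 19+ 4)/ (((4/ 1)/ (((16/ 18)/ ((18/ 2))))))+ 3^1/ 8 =2 * sqrt(10)/ 81+ 5929/ 12312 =0.56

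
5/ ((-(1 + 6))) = -5/ 7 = -0.71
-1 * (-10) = 10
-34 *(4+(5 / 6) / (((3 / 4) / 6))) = -1088 / 3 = -362.67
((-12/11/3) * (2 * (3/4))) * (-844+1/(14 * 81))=957095/2079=460.36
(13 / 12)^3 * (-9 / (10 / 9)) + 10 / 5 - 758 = -490431 / 640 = -766.30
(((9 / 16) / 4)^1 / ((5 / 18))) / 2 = 81 / 320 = 0.25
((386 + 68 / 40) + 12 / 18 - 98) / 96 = 8711 / 2880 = 3.02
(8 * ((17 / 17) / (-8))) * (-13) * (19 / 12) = 247 / 12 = 20.58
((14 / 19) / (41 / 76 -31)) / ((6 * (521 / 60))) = -112 / 241223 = -0.00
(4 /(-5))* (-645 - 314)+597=6821 /5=1364.20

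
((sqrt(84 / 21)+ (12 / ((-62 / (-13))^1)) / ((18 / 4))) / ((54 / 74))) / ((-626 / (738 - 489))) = -365449 / 261981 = -1.39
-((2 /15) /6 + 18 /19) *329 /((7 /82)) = -3194966 /855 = -3736.80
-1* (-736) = 736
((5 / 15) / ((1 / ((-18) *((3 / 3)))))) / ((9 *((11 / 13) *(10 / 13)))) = -169 / 165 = -1.02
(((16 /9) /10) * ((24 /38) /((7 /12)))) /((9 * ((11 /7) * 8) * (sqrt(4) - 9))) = -16 /65835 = -0.00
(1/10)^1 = 0.10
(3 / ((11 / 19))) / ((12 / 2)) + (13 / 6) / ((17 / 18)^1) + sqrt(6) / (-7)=1181 / 374 - sqrt(6) / 7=2.81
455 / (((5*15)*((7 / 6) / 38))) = 988 / 5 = 197.60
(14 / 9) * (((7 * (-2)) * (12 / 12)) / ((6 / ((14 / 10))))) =-686 / 135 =-5.08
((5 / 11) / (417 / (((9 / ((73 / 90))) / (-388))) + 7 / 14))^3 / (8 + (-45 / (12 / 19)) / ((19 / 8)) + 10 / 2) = 0.00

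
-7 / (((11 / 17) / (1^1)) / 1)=-10.82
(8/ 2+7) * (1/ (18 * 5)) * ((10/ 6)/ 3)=11/ 162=0.07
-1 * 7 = -7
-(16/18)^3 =-512/729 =-0.70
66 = 66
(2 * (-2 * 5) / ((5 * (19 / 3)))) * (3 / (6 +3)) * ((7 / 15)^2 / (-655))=196 / 2800125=0.00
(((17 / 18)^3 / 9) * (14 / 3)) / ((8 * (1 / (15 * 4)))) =171955 / 52488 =3.28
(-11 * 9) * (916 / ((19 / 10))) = -906840 / 19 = -47728.42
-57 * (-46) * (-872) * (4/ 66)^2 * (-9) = 9145536/ 121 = 75582.94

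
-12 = -12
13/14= 0.93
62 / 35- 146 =-5048 / 35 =-144.23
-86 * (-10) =860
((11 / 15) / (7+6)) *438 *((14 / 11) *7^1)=14308 / 65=220.12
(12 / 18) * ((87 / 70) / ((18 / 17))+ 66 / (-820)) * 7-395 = -1438723 / 3690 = -389.90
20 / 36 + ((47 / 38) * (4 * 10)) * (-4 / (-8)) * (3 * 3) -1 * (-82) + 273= 98870 / 171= 578.19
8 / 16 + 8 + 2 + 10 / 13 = 11.27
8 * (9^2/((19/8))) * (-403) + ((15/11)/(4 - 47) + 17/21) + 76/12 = -109948.26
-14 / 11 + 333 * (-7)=-2332.27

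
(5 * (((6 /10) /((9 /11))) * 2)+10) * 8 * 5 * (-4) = -8320 /3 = -2773.33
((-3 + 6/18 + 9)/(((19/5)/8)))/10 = 1.33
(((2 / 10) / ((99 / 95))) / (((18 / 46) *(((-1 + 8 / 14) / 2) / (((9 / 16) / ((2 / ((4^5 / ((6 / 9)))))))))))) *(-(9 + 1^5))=978880 / 99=9887.68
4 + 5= 9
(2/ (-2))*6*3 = -18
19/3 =6.33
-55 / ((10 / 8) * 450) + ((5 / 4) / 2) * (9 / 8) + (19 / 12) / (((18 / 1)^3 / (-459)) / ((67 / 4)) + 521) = 0.61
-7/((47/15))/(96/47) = -35/32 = -1.09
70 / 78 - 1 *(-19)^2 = -14044 / 39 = -360.10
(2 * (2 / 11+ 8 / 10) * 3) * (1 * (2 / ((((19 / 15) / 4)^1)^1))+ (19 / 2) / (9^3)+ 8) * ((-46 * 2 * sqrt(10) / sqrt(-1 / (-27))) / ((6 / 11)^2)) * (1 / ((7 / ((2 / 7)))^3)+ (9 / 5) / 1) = -772030.16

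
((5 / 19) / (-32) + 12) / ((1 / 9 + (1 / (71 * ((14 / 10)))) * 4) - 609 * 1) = -32612643 / 1655815040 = -0.02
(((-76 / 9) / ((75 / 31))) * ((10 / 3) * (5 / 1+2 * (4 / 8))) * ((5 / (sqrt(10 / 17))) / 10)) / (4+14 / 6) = -7.19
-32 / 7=-4.57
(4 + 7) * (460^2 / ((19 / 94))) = 218794400 / 19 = 11515494.74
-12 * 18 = -216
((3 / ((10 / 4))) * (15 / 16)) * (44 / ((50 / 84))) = 83.16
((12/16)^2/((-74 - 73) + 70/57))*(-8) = 513/16618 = 0.03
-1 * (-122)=122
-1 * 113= -113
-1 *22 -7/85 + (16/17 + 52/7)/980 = -643562/29155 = -22.07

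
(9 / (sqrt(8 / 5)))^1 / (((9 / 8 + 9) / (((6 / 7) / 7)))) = 0.09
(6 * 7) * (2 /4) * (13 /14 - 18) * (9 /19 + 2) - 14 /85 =-2864947 /3230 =-886.98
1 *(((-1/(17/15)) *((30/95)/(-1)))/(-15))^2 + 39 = 4068867/104329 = 39.00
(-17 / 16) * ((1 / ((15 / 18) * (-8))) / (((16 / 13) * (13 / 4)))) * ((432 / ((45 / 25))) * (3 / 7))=459 / 112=4.10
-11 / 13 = -0.85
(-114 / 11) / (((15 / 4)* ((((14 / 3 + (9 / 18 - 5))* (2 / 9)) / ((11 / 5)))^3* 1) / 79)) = -28598769144 / 625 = -45758030.63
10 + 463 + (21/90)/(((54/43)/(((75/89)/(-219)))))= 995676739/2105028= 473.00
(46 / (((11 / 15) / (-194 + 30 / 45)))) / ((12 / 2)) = -66700 / 33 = -2021.21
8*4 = 32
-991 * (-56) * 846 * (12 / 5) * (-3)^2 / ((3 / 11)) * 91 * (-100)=-33837527243520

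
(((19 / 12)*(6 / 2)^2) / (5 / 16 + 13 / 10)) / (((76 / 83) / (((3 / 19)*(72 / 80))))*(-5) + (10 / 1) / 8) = -681264 / 2387317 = -0.29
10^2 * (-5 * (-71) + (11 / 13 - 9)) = 450900 / 13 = 34684.62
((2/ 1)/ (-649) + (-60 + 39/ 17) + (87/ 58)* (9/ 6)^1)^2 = 5990329675225/ 1947633424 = 3075.70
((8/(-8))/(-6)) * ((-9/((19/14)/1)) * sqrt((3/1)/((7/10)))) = -3 * sqrt(210)/19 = -2.29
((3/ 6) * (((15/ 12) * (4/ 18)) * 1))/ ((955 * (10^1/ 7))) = 0.00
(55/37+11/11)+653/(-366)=9511/13542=0.70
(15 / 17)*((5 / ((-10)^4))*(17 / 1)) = 3 / 400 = 0.01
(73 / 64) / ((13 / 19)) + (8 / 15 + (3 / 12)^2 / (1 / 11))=36041 / 12480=2.89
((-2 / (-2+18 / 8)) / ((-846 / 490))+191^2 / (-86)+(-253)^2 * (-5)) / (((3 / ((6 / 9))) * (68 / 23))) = -268130777999 / 11131668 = -24087.21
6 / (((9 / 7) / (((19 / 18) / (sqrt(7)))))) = 19 * sqrt(7) / 27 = 1.86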